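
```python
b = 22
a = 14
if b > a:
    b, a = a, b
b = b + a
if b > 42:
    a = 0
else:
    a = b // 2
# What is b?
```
Trace:
  b=22
  b=22, a=14
  b=14, a=22
  b=36, a=22
  b=36, a=18

Final answer: 36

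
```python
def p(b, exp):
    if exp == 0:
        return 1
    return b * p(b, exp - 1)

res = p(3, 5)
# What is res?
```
Call trace:
p(b=3, exp=5)
  p(b=3, exp=4)
    p(b=3, exp=3)
      p(b=3, exp=2)
        p(b=3, exp=1)
          p(b=3, exp=0)
          -> return 1
        -> return 3
      -> return 9
    -> return 27
  -> return 81
-> return 243

Final answer: 243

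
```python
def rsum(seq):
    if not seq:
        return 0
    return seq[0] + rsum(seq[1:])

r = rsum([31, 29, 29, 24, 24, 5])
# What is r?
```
Call trace:
rsum(seq=[31, 29, 29, 24, 24, 5])
  rsum(seq=[29, 29, 24, 24, 5])
    rsum(seq=[29, 24, 24, 5])
      rsum(seq=[24, 24, 5])
        rsum(seq=[24, 5])
          rsum(seq=[5])
            rsum(seq=[])
            -> return 0
          -> return 5
        -> return 29
      -> return 53
    -> return 82
  -> return 111
-> return 142

Final answer: 142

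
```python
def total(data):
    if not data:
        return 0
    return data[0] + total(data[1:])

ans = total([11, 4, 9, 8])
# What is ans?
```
Call trace:
total(data=[11, 4, 9, 8])
  total(data=[4, 9, 8])
    total(data=[9, 8])
      total(data=[8])
        total(data=[])
        -> return 0
      -> return 8
    -> return 17
  -> return 21
-> return 32

Final answer: 32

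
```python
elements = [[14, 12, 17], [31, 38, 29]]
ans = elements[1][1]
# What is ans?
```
Trace:
  elements=[[14, 12, 17], [31, 38, 29]]
  elements=[[14, 12, 17], [31, 38, 29]], ans=38

Final answer: 38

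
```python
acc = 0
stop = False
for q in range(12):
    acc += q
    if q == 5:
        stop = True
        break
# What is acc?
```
Trace:
  acc=0
  acc=0, stop=False
  acc=0, stop=False, q=0
  acc=1, stop=False, q=1
  acc=3, stop=False, q=2
  acc=6, stop=False, q=3
  acc=10, stop=False, q=4
  acc=15, stop=True, q=5

Final answer: 15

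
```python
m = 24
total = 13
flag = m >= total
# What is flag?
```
Trace:
  m=24
  m=24, total=13
  m=24, total=13, flag=True

Final answer: True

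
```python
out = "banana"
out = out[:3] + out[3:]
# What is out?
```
Trace:
  out='banana'
  out='banana'

Final answer: 'banana'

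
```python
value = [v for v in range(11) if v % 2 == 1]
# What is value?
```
Trace:
  v=0
  v=1
  v=2
  v=3
  v=4
  v=5
  v=6
  v=7
  v=8
  v=9
  v=10
  value=[1, 3, 5, 7, 9]

Final answer: [1, 3, 5, 7, 9]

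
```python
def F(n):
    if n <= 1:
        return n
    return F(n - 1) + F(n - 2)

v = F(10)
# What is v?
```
Call trace (a repeated sub-call is expanded the first time; later identical calls just restate its return value):
F(n=10)
  F(n=9)
    F(n=8)
      F(n=7)
        F(n=6)
          F(n=5)
            F(n=4)
              F(n=3)
                F(n=2)
                  F(n=1)
                  -> return 1
                  F(n=0)
                  -> return 0
                -> return 1
                F(n=1)
                -> return 1
              -> return 2
              F(n=2) -> return 1  (same call as traced above)
            -> return 3
            F(n=3) -> return 2  (same call as traced above)
          -> return 5
          F(n=4) -> return 3  (same call as traced above)
        -> return 8
        F(n=5) -> return 5  (same call as traced above)
      -> return 13
      F(n=6) -> return 8  (same call as traced above)
    -> return 21
    F(n=7) -> return 13  (same call as traced above)
  -> return 34
  F(n=8) -> return 21  (same call as traced above)
-> return 55

Final answer: 55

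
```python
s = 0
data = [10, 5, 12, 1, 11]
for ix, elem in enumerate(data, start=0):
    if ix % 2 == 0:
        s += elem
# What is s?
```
Trace:
  s=0
  s=10, ix=0, elem=10
  s=10, ix=1, elem=5
  s=22, ix=2, elem=12
  s=22, ix=3, elem=1
  s=33, ix=4, elem=11

Final answer: 33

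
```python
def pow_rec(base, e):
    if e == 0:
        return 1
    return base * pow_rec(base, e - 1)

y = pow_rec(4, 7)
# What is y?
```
Call trace:
pow_rec(base=4, e=7)
  pow_rec(base=4, e=6)
    pow_rec(base=4, e=5)
      pow_rec(base=4, e=4)
        pow_rec(base=4, e=3)
          pow_rec(base=4, e=2)
            pow_rec(base=4, e=1)
              pow_rec(base=4, e=0)
              -> return 1
            -> return 4
          -> return 16
        -> return 64
      -> return 256
    -> return 1024
  -> return 4096
-> return 16384

Final answer: 16384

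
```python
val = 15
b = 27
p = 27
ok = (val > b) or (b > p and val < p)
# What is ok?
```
Trace:
  val=15
  val=15, b=27
  val=15, b=27, p=27
  val=15, b=27, p=27, ok=False

Final answer: False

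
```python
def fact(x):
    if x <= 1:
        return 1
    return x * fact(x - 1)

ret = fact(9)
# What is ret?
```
Call trace:
fact(x=9)
  fact(x=8)
    fact(x=7)
      fact(x=6)
        fact(x=5)
          fact(x=4)
            fact(x=3)
              fact(x=2)
                fact(x=1)
                -> return 1
              -> return 2
            -> return 6
          -> return 24
        -> return 120
      -> return 720
    -> return 5040
  -> return 40320
-> return 362880

Final answer: 362880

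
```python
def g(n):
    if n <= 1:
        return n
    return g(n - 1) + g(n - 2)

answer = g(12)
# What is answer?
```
Call trace (a repeated sub-call is expanded the first time; later identical calls just restate its return value):
g(n=12)
  g(n=11)
    g(n=10)
      g(n=9)
        g(n=8)
          g(n=7)
            g(n=6)
              g(n=5)
                g(n=4)
                  g(n=3)
                    g(n=2)
                      g(n=1)
                      -> return 1
                      g(n=0)
                      -> return 0
                    -> return 1
                    g(n=1)
                    -> return 1
                  -> return 2
                  g(n=2) -> return 1  (same call as traced above)
                -> return 3
                g(n=3) -> return 2  (same call as traced above)
              -> return 5
              g(n=4) -> return 3  (same call as traced above)
            -> return 8
            g(n=5) -> return 5  (same call as traced above)
          -> return 13
          g(n=6) -> return 8  (same call as traced above)
        -> return 21
        g(n=7) -> return 13  (same call as traced above)
      -> return 34
      g(n=8) -> return 21  (same call as traced above)
    -> return 55
    g(n=9) -> return 34  (same call as traced above)
  -> return 89
  g(n=10) -> return 55  (same call as traced above)
-> return 144

Final answer: 144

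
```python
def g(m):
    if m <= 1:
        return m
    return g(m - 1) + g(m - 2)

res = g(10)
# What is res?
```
Call trace (a repeated sub-call is expanded the first time; later identical calls just restate its return value):
g(m=10)
  g(m=9)
    g(m=8)
      g(m=7)
        g(m=6)
          g(m=5)
            g(m=4)
              g(m=3)
                g(m=2)
                  g(m=1)
                  -> return 1
                  g(m=0)
                  -> return 0
                -> return 1
                g(m=1)
                -> return 1
              -> return 2
              g(m=2) -> return 1  (same call as traced above)
            -> return 3
            g(m=3) -> return 2  (same call as traced above)
          -> return 5
          g(m=4) -> return 3  (same call as traced above)
        -> return 8
        g(m=5) -> return 5  (same call as traced above)
      -> return 13
      g(m=6) -> return 8  (same call as traced above)
    -> return 21
    g(m=7) -> return 13  (same call as traced above)
  -> return 34
  g(m=8) -> return 21  (same call as traced above)
-> return 55

Final answer: 55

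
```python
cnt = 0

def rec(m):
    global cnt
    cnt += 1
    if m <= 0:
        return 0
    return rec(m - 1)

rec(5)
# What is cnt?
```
Call trace:
rec(m=5)
  rec(m=4)
    rec(m=3)
      rec(m=2)
        rec(m=1)
          rec(m=0)
          -> return 0
        -> return 0
      -> return 0
    -> return 0
  -> return 0
-> return 0

cnt is incremented once per call. rec is entered once for each m = 5, 4, 3, 2, 1, 0 (the m <= 0 call returns without recursing), i.e. 5 + 1 calls.
cnt = 6

Final answer: 6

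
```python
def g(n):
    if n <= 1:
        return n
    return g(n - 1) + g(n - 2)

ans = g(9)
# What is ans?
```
Call trace (a repeated sub-call is expanded the first time; later identical calls just restate its return value):
g(n=9)
  g(n=8)
    g(n=7)
      g(n=6)
        g(n=5)
          g(n=4)
            g(n=3)
              g(n=2)
                g(n=1)
                -> return 1
                g(n=0)
                -> return 0
              -> return 1
              g(n=1)
              -> return 1
            -> return 2
            g(n=2) -> return 1  (same call as traced above)
          -> return 3
          g(n=3) -> return 2  (same call as traced above)
        -> return 5
        g(n=4) -> return 3  (same call as traced above)
      -> return 8
      g(n=5) -> return 5  (same call as traced above)
    -> return 13
    g(n=6) -> return 8  (same call as traced above)
  -> return 21
  g(n=7) -> return 13  (same call as traced above)
-> return 34

Final answer: 34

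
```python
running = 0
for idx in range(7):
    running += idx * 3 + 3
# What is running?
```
Trace:
  running=0
  running=3, idx=0
  running=9, idx=1
  running=18, idx=2
  running=30, idx=3
  running=45, idx=4
  running=63, idx=5
  running=84, idx=6

Final answer: 84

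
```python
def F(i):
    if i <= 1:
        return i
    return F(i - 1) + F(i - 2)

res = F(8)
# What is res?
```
Call trace (a repeated sub-call is expanded the first time; later identical calls just restate its return value):
F(i=8)
  F(i=7)
    F(i=6)
      F(i=5)
        F(i=4)
          F(i=3)
            F(i=2)
              F(i=1)
              -> return 1
              F(i=0)
              -> return 0
            -> return 1
            F(i=1)
            -> return 1
          -> return 2
          F(i=2) -> return 1  (same call as traced above)
        -> return 3
        F(i=3) -> return 2  (same call as traced above)
      -> return 5
      F(i=4) -> return 3  (same call as traced above)
    -> return 8
    F(i=5) -> return 5  (same call as traced above)
  -> return 13
  F(i=6) -> return 8  (same call as traced above)
-> return 21

Final answer: 21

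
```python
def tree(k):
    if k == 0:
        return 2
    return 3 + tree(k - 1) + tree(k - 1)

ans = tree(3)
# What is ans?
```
Call trace (a repeated sub-call is expanded the first time; later identical calls just restate its return value):
tree(k=3)
  tree(k=2)
    tree(k=1)
      tree(k=0)
      -> return 2
      tree(k=0)
      -> return 2
    -> return 7
    tree(k=1) -> return 7  (same call as traced above)
  -> return 17
  tree(k=2) -> return 17  (same call as traced above)
-> return 37

Final answer: 37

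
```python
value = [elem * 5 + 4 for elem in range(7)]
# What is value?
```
Trace:
  elem=0
  elem=1
  elem=2
  elem=3
  elem=4
  elem=5
  elem=6
  value=[4, 9, 14, 19, 24, 29, 34]

Final answer: [4, 9, 14, 19, 24, 29, 34]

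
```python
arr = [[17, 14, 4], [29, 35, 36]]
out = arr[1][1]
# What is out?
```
Trace:
  arr=[[17, 14, 4], [29, 35, 36]]
  arr=[[17, 14, 4], [29, 35, 36]], out=35

Final answer: 35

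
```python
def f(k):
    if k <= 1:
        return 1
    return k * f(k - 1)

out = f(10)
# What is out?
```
Call trace:
f(k=10)
  f(k=9)
    f(k=8)
      f(k=7)
        f(k=6)
          f(k=5)
            f(k=4)
              f(k=3)
                f(k=2)
                  f(k=1)
                  -> return 1
                -> return 2
              -> return 6
            -> return 24
          -> return 120
        -> return 720
      -> return 5040
    -> return 40320
  -> return 362880
-> return 3628800

Final answer: 3628800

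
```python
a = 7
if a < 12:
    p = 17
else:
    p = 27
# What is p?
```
Trace:
  a=7
  a=7, p=17

Final answer: 17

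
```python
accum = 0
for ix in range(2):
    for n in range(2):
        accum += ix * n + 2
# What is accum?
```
Trace:
  accum=0
  accum=2, ix=0, n=0
  accum=4, ix=0, n=1
  accum=6, ix=1, n=0
  accum=9, ix=1, n=1

Final answer: 9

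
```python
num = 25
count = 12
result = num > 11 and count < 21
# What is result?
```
Trace:
  num=25
  num=25, count=12
  num=25, count=12, result=True

Final answer: True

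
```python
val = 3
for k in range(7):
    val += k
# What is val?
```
Trace:
  val=3
  val=3, k=0
  val=4, k=1
  val=6, k=2
  val=9, k=3
  val=13, k=4
  val=18, k=5
  val=24, k=6

Final answer: 24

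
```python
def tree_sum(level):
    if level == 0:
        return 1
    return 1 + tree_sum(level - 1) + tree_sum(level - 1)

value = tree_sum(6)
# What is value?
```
Call trace (a repeated sub-call is expanded the first time; later identical calls just restate its return value):
tree_sum(level=6)
  tree_sum(level=5)
    tree_sum(level=4)
      tree_sum(level=3)
        tree_sum(level=2)
          tree_sum(level=1)
            tree_sum(level=0)
            -> return 1
            tree_sum(level=0)
            -> return 1
          -> return 3
          tree_sum(level=1) -> return 3  (same call as traced above)
        -> return 7
        tree_sum(level=2) -> return 7  (same call as traced above)
      -> return 15
      tree_sum(level=3) -> return 15  (same call as traced above)
    -> return 31
    tree_sum(level=4) -> return 31  (same call as traced above)
  -> return 63
  tree_sum(level=5) -> return 63  (same call as traced above)
-> return 127

Final answer: 127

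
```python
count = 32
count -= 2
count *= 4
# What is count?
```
Trace:
  count=32
  count=30
  count=120

Final answer: 120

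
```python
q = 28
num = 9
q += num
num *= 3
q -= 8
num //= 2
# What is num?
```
Trace:
  q=28
  q=28, num=9
  q=37, num=9
  q=37, num=27
  q=29, num=27
  q=29, num=13

Final answer: 13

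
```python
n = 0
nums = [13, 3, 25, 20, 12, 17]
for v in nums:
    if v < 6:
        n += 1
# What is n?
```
Trace:
  n=0
  n=0, v=13
  n=1, v=3
  n=1, v=25
  n=1, v=20
  n=1, v=12
  n=1, v=17

Final answer: 1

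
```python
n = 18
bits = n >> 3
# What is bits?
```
Trace:
  n=18
  n=18, bits=2

Final answer: 2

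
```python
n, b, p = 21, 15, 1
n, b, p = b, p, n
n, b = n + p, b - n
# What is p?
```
Trace:
  n=21, b=15, p=1
  n=15, b=1, p=21
  n=36, b=-14, p=21

Final answer: 21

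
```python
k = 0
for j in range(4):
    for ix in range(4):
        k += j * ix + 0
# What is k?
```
Trace:
  k=0
  k=0, j=0, ix=0
  k=0, j=0, ix=1
  k=0, j=0, ix=2
  k=0, j=0, ix=3
  k=0, j=1, ix=0
  k=1, j=1, ix=1
  k=3, j=1, ix=2
  k=6, j=1, ix=3
  k=6, j=2, ix=0
  k=8, j=2, ix=1
  k=12, j=2, ix=2
  k=18, j=2, ix=3
  k=18, j=3, ix=0
  k=21, j=3, ix=1
  k=27, j=3, ix=2
  k=36, j=3, ix=3

Final answer: 36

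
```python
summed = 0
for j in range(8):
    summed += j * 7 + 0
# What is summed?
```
Trace:
  summed=0
  summed=0, j=0
  summed=7, j=1
  summed=21, j=2
  summed=42, j=3
  summed=70, j=4
  summed=105, j=5
  summed=147, j=6
  summed=196, j=7

Final answer: 196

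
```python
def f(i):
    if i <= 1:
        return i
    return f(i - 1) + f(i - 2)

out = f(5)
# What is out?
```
Call trace (a repeated sub-call is expanded the first time; later identical calls just restate its return value):
f(i=5)
  f(i=4)
    f(i=3)
      f(i=2)
        f(i=1)
        -> return 1
        f(i=0)
        -> return 0
      -> return 1
      f(i=1)
      -> return 1
    -> return 2
    f(i=2) -> return 1  (same call as traced above)
  -> return 3
  f(i=3) -> return 2  (same call as traced above)
-> return 5

Final answer: 5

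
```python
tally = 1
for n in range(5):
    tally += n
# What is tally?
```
Trace:
  tally=1
  tally=1, n=0
  tally=2, n=1
  tally=4, n=2
  tally=7, n=3
  tally=11, n=4

Final answer: 11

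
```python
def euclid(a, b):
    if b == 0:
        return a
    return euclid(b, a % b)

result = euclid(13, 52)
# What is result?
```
Call trace:
euclid(a=13, b=52)
  euclid(a=52, b=13)
    euclid(a=13, b=0)
    -> return 13
  -> return 13
-> return 13

Final answer: 13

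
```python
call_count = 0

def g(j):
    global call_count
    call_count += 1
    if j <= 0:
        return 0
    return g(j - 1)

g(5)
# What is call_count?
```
Call trace:
g(j=5)
  g(j=4)
    g(j=3)
      g(j=2)
        g(j=1)
          g(j=0)
          -> return 0
        -> return 0
      -> return 0
    -> return 0
  -> return 0
-> return 0

call_count is incremented once per call. g is entered once for each j = 5, 4, 3, 2, 1, 0 (the j <= 0 call returns without recursing), i.e. 5 + 1 calls.
call_count = 6

Final answer: 6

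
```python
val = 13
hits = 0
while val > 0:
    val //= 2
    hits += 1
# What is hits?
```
Trace:
  val=13
  val=13, hits=0
  val=6, hits=1
  val=3, hits=2
  val=1, hits=3
  val=0, hits=4

Final answer: 4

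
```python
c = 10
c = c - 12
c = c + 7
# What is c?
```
Trace:
  c=10
  c=-2
  c=5

Final answer: 5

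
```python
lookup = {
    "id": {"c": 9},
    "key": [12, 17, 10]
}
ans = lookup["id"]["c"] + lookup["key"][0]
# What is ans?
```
Trace:
  lookup={'id': {'c': 9}, 'key': [12, 17, 10]}
  lookup={'id': {'c': 9}, 'key': [12, 17, 10]}, ans=21

Final answer: 21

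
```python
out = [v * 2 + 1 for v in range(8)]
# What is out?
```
Trace:
  v=0
  v=1
  v=2
  v=3
  v=4
  v=5
  v=6
  v=7
  out=[1, 3, 5, 7, 9, 11, 13, 15]

Final answer: [1, 3, 5, 7, 9, 11, 13, 15]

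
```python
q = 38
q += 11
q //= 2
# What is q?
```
Trace:
  q=38
  q=49
  q=24

Final answer: 24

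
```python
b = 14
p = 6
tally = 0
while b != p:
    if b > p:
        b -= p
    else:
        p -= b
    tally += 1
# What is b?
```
Trace:
  b=14
  b=14, p=6
  b=14, p=6, tally=0
  b=8, p=6, tally=1
  b=2, p=6, tally=2
  b=2, p=4, tally=3
  b=2, p=2, tally=4

Final answer: 2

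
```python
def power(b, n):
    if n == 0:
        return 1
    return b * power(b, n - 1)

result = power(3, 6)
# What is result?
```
Call trace:
power(b=3, n=6)
  power(b=3, n=5)
    power(b=3, n=4)
      power(b=3, n=3)
        power(b=3, n=2)
          power(b=3, n=1)
            power(b=3, n=0)
            -> return 1
          -> return 3
        -> return 9
      -> return 27
    -> return 81
  -> return 243
-> return 729

Final answer: 729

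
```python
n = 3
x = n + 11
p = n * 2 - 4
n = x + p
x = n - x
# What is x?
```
Trace:
  n=3
  n=3, x=14
  n=3, x=14, p=2
  n=16, x=14, p=2
  n=16, x=2, p=2

Final answer: 2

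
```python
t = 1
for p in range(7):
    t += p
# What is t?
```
Trace:
  t=1
  t=1, p=0
  t=2, p=1
  t=4, p=2
  t=7, p=3
  t=11, p=4
  t=16, p=5
  t=22, p=6

Final answer: 22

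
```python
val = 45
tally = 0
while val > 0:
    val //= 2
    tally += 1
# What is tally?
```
Trace:
  val=45
  val=45, tally=0
  val=22, tally=1
  val=11, tally=2
  val=5, tally=3
  val=2, tally=4
  val=1, tally=5
  val=0, tally=6

Final answer: 6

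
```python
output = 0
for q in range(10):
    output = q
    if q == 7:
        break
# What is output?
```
Trace:
  output=0
  output=0, q=0
  output=1, q=1
  output=2, q=2
  output=3, q=3
  output=4, q=4
  output=5, q=5
  output=6, q=6
  output=7, q=7

Final answer: 7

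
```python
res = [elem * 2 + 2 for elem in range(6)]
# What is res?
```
Trace:
  elem=0
  elem=1
  elem=2
  elem=3
  elem=4
  elem=5
  res=[2, 4, 6, 8, 10, 12]

Final answer: [2, 4, 6, 8, 10, 12]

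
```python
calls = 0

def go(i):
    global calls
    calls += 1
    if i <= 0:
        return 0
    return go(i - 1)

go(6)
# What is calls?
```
Call trace:
go(i=6)
  go(i=5)
    go(i=4)
      go(i=3)
        go(i=2)
          go(i=1)
            go(i=0)
            -> return 0
          -> return 0
        -> return 0
      -> return 0
    -> return 0
  -> return 0
-> return 0

calls is incremented once per call. go is entered once for each i = 6, 5, 4, 3, 2, 1, 0 (the i <= 0 call returns without recursing), i.e. 6 + 1 calls.
calls = 7

Final answer: 7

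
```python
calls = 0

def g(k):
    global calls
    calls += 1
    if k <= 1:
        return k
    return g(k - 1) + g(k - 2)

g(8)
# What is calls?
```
Call trace (a repeated sub-call is expanded the first time; later identical calls just restate its return value):
g(k=8)
  g(k=7)
    g(k=6)
      g(k=5)
        g(k=4)
          g(k=3)
            g(k=2)
              g(k=1)
              -> return 1
              g(k=0)
              -> return 0
            -> return 1
            g(k=1)
            -> return 1
          -> return 2
          g(k=2) -> return 1  (same call as traced above)
        -> return 3
        g(k=3) -> return 2  (same call as traced above)
      -> return 5
      g(k=4) -> return 3  (same call as traced above)
    -> return 8
    g(k=5) -> return 5  (same call as traced above)
  -> return 13
  g(k=6) -> return 8  (same call as traced above)
-> return 21

calls is incremented once per call, so count the calls in each subtree. Let C(k) = number of calls made by g(k).
C(0) = C(1) = 1 (base case, no recursion); C(k) = 1 + C(k - 1) + C(k - 2) otherwise.
C(2) = 1 + C(1) + C(0) = 1 + 1 + 1 = 3
C(3) = 1 + C(2) + C(1) = 1 + 3 + 1 = 5
C(4) = 1 + C(3) + C(2) = 1 + 5 + 3 = 9
C(5) = 1 + C(4) + C(3) = 1 + 9 + 5 = 15
C(6) = 1 + C(5) + C(4) = 1 + 15 + 9 = 25
C(7) = 1 + C(6) + C(5) = 1 + 25 + 15 = 41
C(8) = 1 + C(7) + C(6) = 1 + 41 + 25 = 67
calls = C(8) = 67

Final answer: 67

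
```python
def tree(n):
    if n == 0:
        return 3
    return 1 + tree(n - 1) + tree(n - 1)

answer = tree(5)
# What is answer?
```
Call trace (a repeated sub-call is expanded the first time; later identical calls just restate its return value):
tree(n=5)
  tree(n=4)
    tree(n=3)
      tree(n=2)
        tree(n=1)
          tree(n=0)
          -> return 3
          tree(n=0)
          -> return 3
        -> return 7
        tree(n=1) -> return 7  (same call as traced above)
      -> return 15
      tree(n=2) -> return 15  (same call as traced above)
    -> return 31
    tree(n=3) -> return 31  (same call as traced above)
  -> return 63
  tree(n=4) -> return 63  (same call as traced above)
-> return 127

Final answer: 127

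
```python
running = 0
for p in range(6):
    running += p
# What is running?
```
Trace:
  running=0
  running=0, p=0
  running=1, p=1
  running=3, p=2
  running=6, p=3
  running=10, p=4
  running=15, p=5

Final answer: 15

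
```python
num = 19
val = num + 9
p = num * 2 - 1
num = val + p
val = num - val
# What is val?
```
Trace:
  num=19
  num=19, val=28
  num=19, val=28, p=37
  num=65, val=28, p=37
  num=65, val=37, p=37

Final answer: 37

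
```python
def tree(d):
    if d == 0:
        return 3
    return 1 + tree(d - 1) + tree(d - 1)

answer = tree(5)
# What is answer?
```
Call trace (a repeated sub-call is expanded the first time; later identical calls just restate its return value):
tree(d=5)
  tree(d=4)
    tree(d=3)
      tree(d=2)
        tree(d=1)
          tree(d=0)
          -> return 3
          tree(d=0)
          -> return 3
        -> return 7
        tree(d=1) -> return 7  (same call as traced above)
      -> return 15
      tree(d=2) -> return 15  (same call as traced above)
    -> return 31
    tree(d=3) -> return 31  (same call as traced above)
  -> return 63
  tree(d=4) -> return 63  (same call as traced above)
-> return 127

Final answer: 127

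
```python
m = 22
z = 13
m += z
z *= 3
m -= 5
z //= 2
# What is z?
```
Trace:
  m=22
  m=22, z=13
  m=35, z=13
  m=35, z=39
  m=30, z=39
  m=30, z=19

Final answer: 19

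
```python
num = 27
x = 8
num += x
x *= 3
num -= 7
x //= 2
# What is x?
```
Trace:
  num=27
  num=27, x=8
  num=35, x=8
  num=35, x=24
  num=28, x=24
  num=28, x=12

Final answer: 12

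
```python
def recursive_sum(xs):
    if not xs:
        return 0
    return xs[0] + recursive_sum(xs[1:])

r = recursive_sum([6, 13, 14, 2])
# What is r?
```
Call trace:
recursive_sum(xs=[6, 13, 14, 2])
  recursive_sum(xs=[13, 14, 2])
    recursive_sum(xs=[14, 2])
      recursive_sum(xs=[2])
        recursive_sum(xs=[])
        -> return 0
      -> return 2
    -> return 16
  -> return 29
-> return 35

Final answer: 35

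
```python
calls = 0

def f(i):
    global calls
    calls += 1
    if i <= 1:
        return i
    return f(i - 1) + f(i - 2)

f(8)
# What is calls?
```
Call trace (a repeated sub-call is expanded the first time; later identical calls just restate its return value):
f(i=8)
  f(i=7)
    f(i=6)
      f(i=5)
        f(i=4)
          f(i=3)
            f(i=2)
              f(i=1)
              -> return 1
              f(i=0)
              -> return 0
            -> return 1
            f(i=1)
            -> return 1
          -> return 2
          f(i=2) -> return 1  (same call as traced above)
        -> return 3
        f(i=3) -> return 2  (same call as traced above)
      -> return 5
      f(i=4) -> return 3  (same call as traced above)
    -> return 8
    f(i=5) -> return 5  (same call as traced above)
  -> return 13
  f(i=6) -> return 8  (same call as traced above)
-> return 21

calls is incremented once per call, so count the calls in each subtree. Let C(i) = number of calls made by f(i).
C(0) = C(1) = 1 (base case, no recursion); C(i) = 1 + C(i - 1) + C(i - 2) otherwise.
C(2) = 1 + C(1) + C(0) = 1 + 1 + 1 = 3
C(3) = 1 + C(2) + C(1) = 1 + 3 + 1 = 5
C(4) = 1 + C(3) + C(2) = 1 + 5 + 3 = 9
C(5) = 1 + C(4) + C(3) = 1 + 9 + 5 = 15
C(6) = 1 + C(5) + C(4) = 1 + 15 + 9 = 25
C(7) = 1 + C(6) + C(5) = 1 + 25 + 15 = 41
C(8) = 1 + C(7) + C(6) = 1 + 41 + 25 = 67
calls = C(8) = 67

Final answer: 67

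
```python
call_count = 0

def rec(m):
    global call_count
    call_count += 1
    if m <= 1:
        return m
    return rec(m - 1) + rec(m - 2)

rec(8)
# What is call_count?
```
Call trace (a repeated sub-call is expanded the first time; later identical calls just restate its return value):
rec(m=8)
  rec(m=7)
    rec(m=6)
      rec(m=5)
        rec(m=4)
          rec(m=3)
            rec(m=2)
              rec(m=1)
              -> return 1
              rec(m=0)
              -> return 0
            -> return 1
            rec(m=1)
            -> return 1
          -> return 2
          rec(m=2) -> return 1  (same call as traced above)
        -> return 3
        rec(m=3) -> return 2  (same call as traced above)
      -> return 5
      rec(m=4) -> return 3  (same call as traced above)
    -> return 8
    rec(m=5) -> return 5  (same call as traced above)
  -> return 13
  rec(m=6) -> return 8  (same call as traced above)
-> return 21

call_count is incremented once per call, so count the calls in each subtree. Let C(m) = number of calls made by rec(m).
C(0) = C(1) = 1 (base case, no recursion); C(m) = 1 + C(m - 1) + C(m - 2) otherwise.
C(2) = 1 + C(1) + C(0) = 1 + 1 + 1 = 3
C(3) = 1 + C(2) + C(1) = 1 + 3 + 1 = 5
C(4) = 1 + C(3) + C(2) = 1 + 5 + 3 = 9
C(5) = 1 + C(4) + C(3) = 1 + 9 + 5 = 15
C(6) = 1 + C(5) + C(4) = 1 + 15 + 9 = 25
C(7) = 1 + C(6) + C(5) = 1 + 25 + 15 = 41
C(8) = 1 + C(7) + C(6) = 1 + 41 + 25 = 67
call_count = C(8) = 67

Final answer: 67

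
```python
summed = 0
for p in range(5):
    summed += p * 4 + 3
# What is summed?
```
Trace:
  summed=0
  summed=3, p=0
  summed=10, p=1
  summed=21, p=2
  summed=36, p=3
  summed=55, p=4

Final answer: 55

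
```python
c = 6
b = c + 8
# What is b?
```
Trace:
  c=6
  c=6, b=14

Final answer: 14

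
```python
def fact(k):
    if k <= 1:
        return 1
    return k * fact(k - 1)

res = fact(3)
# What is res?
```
Call trace:
fact(k=3)
  fact(k=2)
    fact(k=1)
    -> return 1
  -> return 2
-> return 6

Final answer: 6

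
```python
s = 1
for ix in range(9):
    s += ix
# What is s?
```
Trace:
  s=1
  s=1, ix=0
  s=2, ix=1
  s=4, ix=2
  s=7, ix=3
  s=11, ix=4
  s=16, ix=5
  s=22, ix=6
  s=29, ix=7
  s=37, ix=8

Final answer: 37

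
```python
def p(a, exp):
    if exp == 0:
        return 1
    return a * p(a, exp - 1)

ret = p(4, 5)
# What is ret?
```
Call trace:
p(a=4, exp=5)
  p(a=4, exp=4)
    p(a=4, exp=3)
      p(a=4, exp=2)
        p(a=4, exp=1)
          p(a=4, exp=0)
          -> return 1
        -> return 4
      -> return 16
    -> return 64
  -> return 256
-> return 1024

Final answer: 1024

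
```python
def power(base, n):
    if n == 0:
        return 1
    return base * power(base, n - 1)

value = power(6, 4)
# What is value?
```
Call trace:
power(base=6, n=4)
  power(base=6, n=3)
    power(base=6, n=2)
      power(base=6, n=1)
        power(base=6, n=0)
        -> return 1
      -> return 6
    -> return 36
  -> return 216
-> return 1296

Final answer: 1296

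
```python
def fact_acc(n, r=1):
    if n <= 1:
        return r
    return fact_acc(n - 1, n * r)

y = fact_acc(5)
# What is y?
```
Call trace:
fact_acc(n=5, r=1)
  fact_acc(n=4, r=5)
    fact_acc(n=3, r=20)
      fact_acc(n=2, r=60)
        fact_acc(n=1, r=120)
        -> return 120
      -> return 120
    -> return 120
  -> return 120
-> return 120

Final answer: 120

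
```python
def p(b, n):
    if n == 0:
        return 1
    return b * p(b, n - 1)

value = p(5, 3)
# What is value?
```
Call trace:
p(b=5, n=3)
  p(b=5, n=2)
    p(b=5, n=1)
      p(b=5, n=0)
      -> return 1
    -> return 5
  -> return 25
-> return 125

Final answer: 125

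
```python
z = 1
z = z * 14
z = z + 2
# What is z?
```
Trace:
  z=1
  z=14
  z=16

Final answer: 16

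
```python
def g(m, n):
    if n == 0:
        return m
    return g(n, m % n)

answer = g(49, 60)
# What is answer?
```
Call trace:
g(m=49, n=60)
  g(m=60, n=49)
    g(m=49, n=11)
      g(m=11, n=5)
        g(m=5, n=1)
          g(m=1, n=0)
          -> return 1
        -> return 1
      -> return 1
    -> return 1
  -> return 1
-> return 1

Final answer: 1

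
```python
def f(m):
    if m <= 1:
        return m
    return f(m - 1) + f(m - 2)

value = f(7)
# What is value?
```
Call trace (a repeated sub-call is expanded the first time; later identical calls just restate its return value):
f(m=7)
  f(m=6)
    f(m=5)
      f(m=4)
        f(m=3)
          f(m=2)
            f(m=1)
            -> return 1
            f(m=0)
            -> return 0
          -> return 1
          f(m=1)
          -> return 1
        -> return 2
        f(m=2) -> return 1  (same call as traced above)
      -> return 3
      f(m=3) -> return 2  (same call as traced above)
    -> return 5
    f(m=4) -> return 3  (same call as traced above)
  -> return 8
  f(m=5) -> return 5  (same call as traced above)
-> return 13

Final answer: 13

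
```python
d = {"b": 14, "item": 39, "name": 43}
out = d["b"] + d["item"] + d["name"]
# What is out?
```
Trace:
  d={'b': 14, 'item': 39, 'name': 43}
  d={'b': 14, 'item': 39, 'name': 43}, out=96

Final answer: 96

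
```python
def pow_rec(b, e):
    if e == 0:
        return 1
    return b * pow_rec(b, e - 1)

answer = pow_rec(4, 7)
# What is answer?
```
Call trace:
pow_rec(b=4, e=7)
  pow_rec(b=4, e=6)
    pow_rec(b=4, e=5)
      pow_rec(b=4, e=4)
        pow_rec(b=4, e=3)
          pow_rec(b=4, e=2)
            pow_rec(b=4, e=1)
              pow_rec(b=4, e=0)
              -> return 1
            -> return 4
          -> return 16
        -> return 64
      -> return 256
    -> return 1024
  -> return 4096
-> return 16384

Final answer: 16384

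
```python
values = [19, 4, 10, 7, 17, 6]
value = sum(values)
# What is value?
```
Trace:
  values=[19, 4, 10, 7, 17, 6]
  values=[19, 4, 10, 7, 17, 6], value=63

Final answer: 63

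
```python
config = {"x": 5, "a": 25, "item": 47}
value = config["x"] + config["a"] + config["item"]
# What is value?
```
Trace:
  config={'x': 5, 'a': 25, 'item': 47}
  config={'x': 5, 'a': 25, 'item': 47}, value=77

Final answer: 77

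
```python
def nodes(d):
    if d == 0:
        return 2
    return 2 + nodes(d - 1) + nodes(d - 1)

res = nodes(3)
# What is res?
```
Call trace (a repeated sub-call is expanded the first time; later identical calls just restate its return value):
nodes(d=3)
  nodes(d=2)
    nodes(d=1)
      nodes(d=0)
      -> return 2
      nodes(d=0)
      -> return 2
    -> return 6
    nodes(d=1) -> return 6  (same call as traced above)
  -> return 14
  nodes(d=2) -> return 14  (same call as traced above)
-> return 30

Final answer: 30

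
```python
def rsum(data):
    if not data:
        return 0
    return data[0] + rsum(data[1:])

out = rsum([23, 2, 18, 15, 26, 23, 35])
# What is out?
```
Call trace:
rsum(data=[23, 2, 18, 15, 26, 23, 35])
  rsum(data=[2, 18, 15, 26, 23, 35])
    rsum(data=[18, 15, 26, 23, 35])
      rsum(data=[15, 26, 23, 35])
        rsum(data=[26, 23, 35])
          rsum(data=[23, 35])
            rsum(data=[35])
              rsum(data=[])
              -> return 0
            -> return 35
          -> return 58
        -> return 84
      -> return 99
    -> return 117
  -> return 119
-> return 142

Final answer: 142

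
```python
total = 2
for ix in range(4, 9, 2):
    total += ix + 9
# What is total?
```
Trace:
  total=2
  total=15, ix=4
  total=30, ix=6
  total=47, ix=8

Final answer: 47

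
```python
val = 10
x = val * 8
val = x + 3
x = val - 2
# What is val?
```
Trace:
  val=10
  val=10, x=80
  val=83, x=80
  val=83, x=81

Final answer: 83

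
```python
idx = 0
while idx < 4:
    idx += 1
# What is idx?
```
Trace:
  idx=0
  idx=1
  idx=2
  idx=3
  idx=4

Final answer: 4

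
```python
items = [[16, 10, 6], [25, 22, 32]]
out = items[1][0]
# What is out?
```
Trace:
  items=[[16, 10, 6], [25, 22, 32]]
  items=[[16, 10, 6], [25, 22, 32]], out=25

Final answer: 25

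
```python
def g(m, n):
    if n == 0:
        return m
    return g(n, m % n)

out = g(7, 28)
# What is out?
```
Call trace:
g(m=7, n=28)
  g(m=28, n=7)
    g(m=7, n=0)
    -> return 7
  -> return 7
-> return 7

Final answer: 7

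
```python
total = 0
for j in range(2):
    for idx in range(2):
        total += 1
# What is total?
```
Trace:
  total=0
  total=1, j=0, idx=0
  total=2, j=0, idx=1
  total=3, j=1, idx=0
  total=4, j=1, idx=1

Final answer: 4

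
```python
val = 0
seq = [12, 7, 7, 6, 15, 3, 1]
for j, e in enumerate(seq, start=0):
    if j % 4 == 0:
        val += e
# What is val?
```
Trace:
  val=0
  val=12, j=0, e=12
  val=12, j=1, e=7
  val=12, j=2, e=7
  val=12, j=3, e=6
  val=27, j=4, e=15
  val=27, j=5, e=3
  val=27, j=6, e=1

Final answer: 27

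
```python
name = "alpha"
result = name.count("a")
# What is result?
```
Trace:
  name='alpha'
  name='alpha', result=2

Final answer: 2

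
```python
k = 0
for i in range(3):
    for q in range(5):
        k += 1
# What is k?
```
Trace:
  k=0
  k=1, i=0, q=0
  k=2, i=0, q=1
  k=3, i=0, q=2
  k=4, i=0, q=3
  k=5, i=0, q=4
  k=6, i=1, q=0
  k=7, i=1, q=1
  k=8, i=1, q=2
  k=9, i=1, q=3
  k=10, i=1, q=4
  k=11, i=2, q=0
  k=12, i=2, q=1
  k=13, i=2, q=2
  k=14, i=2, q=3
  k=15, i=2, q=4

Final answer: 15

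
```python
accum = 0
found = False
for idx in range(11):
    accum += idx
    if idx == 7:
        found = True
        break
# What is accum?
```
Trace:
  accum=0
  accum=0, found=False
  accum=0, found=False, idx=0
  accum=1, found=False, idx=1
  accum=3, found=False, idx=2
  accum=6, found=False, idx=3
  accum=10, found=False, idx=4
  accum=15, found=False, idx=5
  accum=21, found=False, idx=6
  accum=28, found=True, idx=7

Final answer: 28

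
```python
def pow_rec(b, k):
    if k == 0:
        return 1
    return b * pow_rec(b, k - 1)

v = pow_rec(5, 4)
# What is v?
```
Call trace:
pow_rec(b=5, k=4)
  pow_rec(b=5, k=3)
    pow_rec(b=5, k=2)
      pow_rec(b=5, k=1)
        pow_rec(b=5, k=0)
        -> return 1
      -> return 5
    -> return 25
  -> return 125
-> return 625

Final answer: 625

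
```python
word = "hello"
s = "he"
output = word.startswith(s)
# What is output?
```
Trace:
  word='hello'
  word='hello', s='he'
  word='hello', s='he', output=True

Final answer: True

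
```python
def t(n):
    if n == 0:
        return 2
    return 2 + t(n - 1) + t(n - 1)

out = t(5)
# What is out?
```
Call trace (a repeated sub-call is expanded the first time; later identical calls just restate its return value):
t(n=5)
  t(n=4)
    t(n=3)
      t(n=2)
        t(n=1)
          t(n=0)
          -> return 2
          t(n=0)
          -> return 2
        -> return 6
        t(n=1) -> return 6  (same call as traced above)
      -> return 14
      t(n=2) -> return 14  (same call as traced above)
    -> return 30
    t(n=3) -> return 30  (same call as traced above)
  -> return 62
  t(n=4) -> return 62  (same call as traced above)
-> return 126

Final answer: 126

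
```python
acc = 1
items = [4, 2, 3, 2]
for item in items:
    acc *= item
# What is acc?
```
Trace:
  acc=1
  acc=4, item=4
  acc=8, item=2
  acc=24, item=3
  acc=48, item=2

Final answer: 48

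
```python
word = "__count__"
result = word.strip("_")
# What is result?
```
Trace:
  word='__count__'
  word='__count__', result='count'

Final answer: 'count'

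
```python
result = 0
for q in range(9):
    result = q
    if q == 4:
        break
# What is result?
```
Trace:
  result=0
  result=0, q=0
  result=1, q=1
  result=2, q=2
  result=3, q=3
  result=4, q=4

Final answer: 4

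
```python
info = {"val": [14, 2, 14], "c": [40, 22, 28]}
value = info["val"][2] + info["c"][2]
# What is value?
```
Trace:
  info={'val': [14, 2, 14], 'c': [40, 22, 28]}
  info={'val': [14, 2, 14], 'c': [40, 22, 28]}, value=42

Final answer: 42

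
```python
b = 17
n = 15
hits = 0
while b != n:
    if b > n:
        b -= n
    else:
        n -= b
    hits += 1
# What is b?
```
Trace:
  b=17
  b=17, n=15
  b=17, n=15, hits=0
  b=2, n=15, hits=1
  b=2, n=13, hits=2
  b=2, n=11, hits=3
  b=2, n=9, hits=4
  b=2, n=7, hits=5
  b=2, n=5, hits=6
  b=2, n=3, hits=7
  b=2, n=1, hits=8
  b=1, n=1, hits=9

Final answer: 1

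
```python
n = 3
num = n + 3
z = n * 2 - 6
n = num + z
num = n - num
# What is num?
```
Trace:
  n=3
  n=3, num=6
  n=3, num=6, z=0
  n=6, num=6, z=0
  n=6, num=0, z=0

Final answer: 0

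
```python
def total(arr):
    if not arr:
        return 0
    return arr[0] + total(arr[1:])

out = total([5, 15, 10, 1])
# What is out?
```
Call trace:
total(arr=[5, 15, 10, 1])
  total(arr=[15, 10, 1])
    total(arr=[10, 1])
      total(arr=[1])
        total(arr=[])
        -> return 0
      -> return 1
    -> return 11
  -> return 26
-> return 31

Final answer: 31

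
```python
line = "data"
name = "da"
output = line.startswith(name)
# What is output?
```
Trace:
  line='data'
  line='data', name='da'
  line='data', name='da', output=True

Final answer: True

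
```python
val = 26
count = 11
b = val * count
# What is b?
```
Trace:
  val=26
  val=26, count=11
  val=26, count=11, b=286

Final answer: 286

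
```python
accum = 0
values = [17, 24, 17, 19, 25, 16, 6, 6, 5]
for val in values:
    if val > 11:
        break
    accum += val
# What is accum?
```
Trace:
  accum=0
  accum=0, val=17

Final answer: 0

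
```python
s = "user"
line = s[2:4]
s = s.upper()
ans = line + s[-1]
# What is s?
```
Trace:
  s='user'
  s='user', line='er'
  s='USER', line='er'
  s='USER', line='er', ans='erR'

Final answer: 'USER'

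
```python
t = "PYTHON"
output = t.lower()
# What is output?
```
Trace:
  t='PYTHON'
  t='PYTHON', output='python'

Final answer: 'python'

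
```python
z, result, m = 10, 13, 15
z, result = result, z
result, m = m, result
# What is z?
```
Trace:
  z=10, result=13, m=15
  z=13, result=10, m=15
  z=13, result=15, m=10

Final answer: 13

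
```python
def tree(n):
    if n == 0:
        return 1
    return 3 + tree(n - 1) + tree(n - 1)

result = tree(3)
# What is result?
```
Call trace (a repeated sub-call is expanded the first time; later identical calls just restate its return value):
tree(n=3)
  tree(n=2)
    tree(n=1)
      tree(n=0)
      -> return 1
      tree(n=0)
      -> return 1
    -> return 5
    tree(n=1) -> return 5  (same call as traced above)
  -> return 13
  tree(n=2) -> return 13  (same call as traced above)
-> return 29

Final answer: 29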